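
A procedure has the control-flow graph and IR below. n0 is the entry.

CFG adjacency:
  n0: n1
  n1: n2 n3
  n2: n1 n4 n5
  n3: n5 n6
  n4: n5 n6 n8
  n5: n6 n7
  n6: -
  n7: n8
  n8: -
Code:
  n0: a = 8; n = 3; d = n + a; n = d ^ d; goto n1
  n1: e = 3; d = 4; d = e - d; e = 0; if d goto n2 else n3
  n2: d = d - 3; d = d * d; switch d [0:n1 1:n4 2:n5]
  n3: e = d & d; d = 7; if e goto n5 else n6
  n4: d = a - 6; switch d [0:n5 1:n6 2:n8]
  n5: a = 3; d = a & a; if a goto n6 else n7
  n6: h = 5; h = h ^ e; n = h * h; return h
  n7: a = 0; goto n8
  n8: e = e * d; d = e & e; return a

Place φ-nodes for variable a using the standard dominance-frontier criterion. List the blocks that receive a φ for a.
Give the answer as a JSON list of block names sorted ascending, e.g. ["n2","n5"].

idom tree: n1←n0 n2←n1 n3←n1 n4←n2 n5←n1 n6←n1 n7←n5 n8←n1
Dom∩ at merges:
  n1: preds {n0,n2}: {n0} ∩ {n0,n1,n2} = {n0}; idom=n0
  n5: preds {n2,n3,n4}: {n0,n1,n2} ∩ {n0,n1,n3} ∩ {n0,n1,n2,n4} = {n0,n1}; idom=n1
  n6: preds {n3,n4,n5}: {n0,n1,n3} ∩ {n0,n1,n2,n4} ∩ {n0,n1,n5} = {n0,n1}; idom=n1
  n8: preds {n4,n7}: {n0,n1,n2,n4} ∩ {n0,n1,n5,n7} = {n0,n1}; idom=n1

Frontier:
  join n1 pred n0: · stop@n0
  join n1 pred n2: n2→n1 stop@n0
  join n5 pred n2: n2 stop@n1
  join n5 pred n3: n3 stop@n1
  join n5 pred n4: n4→n2 stop@n1
  join n6 pred n3: n3 stop@n1
  join n6 pred n4: n4→n2 stop@n1
  join n6 pred n5: n5 stop@n1
  join n8 pred n4: n4→n2 stop@n1
  join n8 pred n7: n7→n5 stop@n1
  n0: DF=∅
  n1: DF={n1}
  n2: DF={n1,n5,n6,n8}
  n3: DF={n5,n6}
  n4: DF={n5,n6,n8}
  n5: DF={n6,n8}
  n6: DF=∅
  n7: DF={n8}
  n8: DF=∅

φ for a: defs {n0,n5,n7}
  DF⁺ = {n6,n8}

Answer: ["n6", "n8"]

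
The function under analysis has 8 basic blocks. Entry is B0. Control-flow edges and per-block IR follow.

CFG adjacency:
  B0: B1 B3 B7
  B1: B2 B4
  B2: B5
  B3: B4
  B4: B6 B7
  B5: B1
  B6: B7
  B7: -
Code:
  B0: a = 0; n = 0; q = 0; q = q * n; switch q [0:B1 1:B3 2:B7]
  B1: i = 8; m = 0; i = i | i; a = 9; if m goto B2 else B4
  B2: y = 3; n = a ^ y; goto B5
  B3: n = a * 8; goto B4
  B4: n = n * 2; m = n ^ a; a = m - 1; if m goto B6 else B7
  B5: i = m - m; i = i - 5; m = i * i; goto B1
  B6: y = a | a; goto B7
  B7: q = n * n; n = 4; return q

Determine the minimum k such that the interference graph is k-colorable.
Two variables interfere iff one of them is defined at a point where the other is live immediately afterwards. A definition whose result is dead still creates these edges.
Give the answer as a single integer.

Answer: 4

Derivation:
Per-block:
  B0: {a,n,q} / ∅
  B1: {a,i,m} / ∅
  B2: {n,y} / {a}
  B3: {n} / {a}
  B4: {a,m,n} / {a,n}
  B5: {i,m} / {m}
  B6: {y} / {a}
  B7: {n,q} / {n}

Liveness:
  B0 li=∅ lo={a,n}
  B1 li={n} lo={a,m,n}
  B2 li={a,m} lo={m,n}
  B3 li={a} lo={a,n}
  B4 li={a,n} lo={a,n}
  B5 li={m,n} lo={n}
  B6 li={a,n} lo={n}
  B7 li={n} lo=∅

Interfere edges:
  a — {m,n,q,y}
  i — {m,n}
  m — {a,i,n,y}
  n — {a,i,m,q,y}
  q — {a,n}
  y — {a,m,n}

Colouring:
  clique {a,m,n,y} ⇒ need ≥ 4
  4-colouring: R0={n}  R1={a,i}  R2={m,q}  R3={y}
  χ = 4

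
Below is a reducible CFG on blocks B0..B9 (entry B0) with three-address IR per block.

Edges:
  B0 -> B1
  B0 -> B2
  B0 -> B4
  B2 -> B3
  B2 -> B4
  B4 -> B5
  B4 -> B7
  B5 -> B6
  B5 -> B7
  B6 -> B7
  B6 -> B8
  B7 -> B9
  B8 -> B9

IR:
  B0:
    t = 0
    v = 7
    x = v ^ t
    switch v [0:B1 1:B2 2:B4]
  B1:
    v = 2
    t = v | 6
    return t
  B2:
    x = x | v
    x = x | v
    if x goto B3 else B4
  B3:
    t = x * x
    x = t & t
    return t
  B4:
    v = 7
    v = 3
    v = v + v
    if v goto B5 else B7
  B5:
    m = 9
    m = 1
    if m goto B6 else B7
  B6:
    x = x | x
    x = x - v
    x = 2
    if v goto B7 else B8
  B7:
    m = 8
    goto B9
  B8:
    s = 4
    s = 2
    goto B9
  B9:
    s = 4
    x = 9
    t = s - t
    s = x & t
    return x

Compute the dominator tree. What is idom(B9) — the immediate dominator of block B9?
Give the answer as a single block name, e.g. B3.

idom tree: B1←B0 B2←B0 B3←B2 B4←B0 B5←B4 B6←B5 B7←B4 B8←B6 B9←B4
Dom at joins:
  B4: preds {B0,B2}: {B0} ∩ {B0,B2} = {B0}; idom=B0
  B7: preds {B4,B5,B6}: {B0,B4} ∩ {B0,B4,B5} ∩ {B0,B4,B5,B6} = {B0,B4}; idom=B4
  B9: preds {B7,B8}: {B0,B4,B7} ∩ {B0,B4,B5,B6,B8} = {B0,B4}; idom=B4

idom(B9) = B4

Answer: B4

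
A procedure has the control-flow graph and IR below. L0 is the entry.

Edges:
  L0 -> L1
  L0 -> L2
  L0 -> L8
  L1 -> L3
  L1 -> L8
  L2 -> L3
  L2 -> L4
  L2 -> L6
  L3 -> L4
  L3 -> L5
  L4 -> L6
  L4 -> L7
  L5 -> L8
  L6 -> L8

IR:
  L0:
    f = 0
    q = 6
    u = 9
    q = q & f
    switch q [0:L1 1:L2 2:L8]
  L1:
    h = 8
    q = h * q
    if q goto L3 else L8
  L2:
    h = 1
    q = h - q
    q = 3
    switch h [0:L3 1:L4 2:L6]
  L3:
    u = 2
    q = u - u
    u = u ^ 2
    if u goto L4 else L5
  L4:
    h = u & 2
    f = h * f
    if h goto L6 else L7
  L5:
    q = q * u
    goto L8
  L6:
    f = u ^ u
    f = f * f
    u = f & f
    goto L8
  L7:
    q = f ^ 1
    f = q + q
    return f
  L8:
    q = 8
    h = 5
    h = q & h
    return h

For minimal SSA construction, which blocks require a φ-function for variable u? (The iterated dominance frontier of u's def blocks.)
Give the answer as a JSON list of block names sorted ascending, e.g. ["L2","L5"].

Answer: ["L4", "L6", "L8"]

Derivation:
idom tree: L1←L0 L2←L0 L3←L0 L4←L0 L5←L3 L6←L0 L7←L4 L8←L0
Join-block Dom:
  L3: preds {L1,L2}: {L0,L1} ∩ {L0,L2} = {L0}; idom=L0
  L4: preds {L2,L3}: {L0,L2} ∩ {L0,L3} = {L0}; idom=L0
  L6: preds {L2,L4}: {L0,L2} ∩ {L0,L4} = {L0}; idom=L0
  L8: preds {L0,L1,L5,L6}: {L0} ∩ {L0,L1} ∩ {L0,L3,L5} ∩ {L0,L6} = {L0}; idom=L0

DF derivation:
  join L3 pred L1: L1 stop@L0
  join L3 pred L2: L2 stop@L0
  join L4 pred L2: L2 stop@L0
  join L4 pred L3: L3 stop@L0
  join L6 pred L2: L2 stop@L0
  join L6 pred L4: L4 stop@L0
  join L8 pred L0: · stop@L0
  join L8 pred L1: L1 stop@L0
  join L8 pred L5: L5→L3 stop@L0
  join L8 pred L6: L6 stop@L0
  L0 → ∅
  L1 → {L3,L8}
  L2 → {L3,L4,L6}
  L3 → {L4,L8}
  L4 → {L6}
  L5 → {L8}
  L6 → {L8}
  L7 → ∅
  L8 → ∅

φ for u: defs {L0,L3,L6}
  DF⁺ = {L4,L6,L8}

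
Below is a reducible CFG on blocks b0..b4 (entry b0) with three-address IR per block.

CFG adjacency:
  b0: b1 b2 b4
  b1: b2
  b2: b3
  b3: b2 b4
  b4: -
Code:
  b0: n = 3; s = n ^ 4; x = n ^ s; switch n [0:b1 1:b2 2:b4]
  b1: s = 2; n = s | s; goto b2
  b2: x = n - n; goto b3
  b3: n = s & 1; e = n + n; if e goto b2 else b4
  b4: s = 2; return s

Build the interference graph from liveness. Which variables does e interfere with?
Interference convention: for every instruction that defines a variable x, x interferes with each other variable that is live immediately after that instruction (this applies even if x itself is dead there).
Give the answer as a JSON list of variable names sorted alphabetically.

Block summaries:
  b0: {n,s,x} / ∅
  b1: {n,s} / ∅
  b2: {x} / {n}
  b3: {e,n} / {s}
  b4: {s} / ∅

Liveness:
  b0 li=∅ lo={n,s}
  b1 li=∅ lo={n,s}
  b2 li={n,s} lo={s}
  b3 li={s} lo={n,s}
  b4 li=∅ lo=∅

Interference:
  e — {n,s}
  n — {e,s,x}
  s — {e,n,x}
  x — {n,s}

N(e) = ["n", "s"]

Answer: ["n", "s"]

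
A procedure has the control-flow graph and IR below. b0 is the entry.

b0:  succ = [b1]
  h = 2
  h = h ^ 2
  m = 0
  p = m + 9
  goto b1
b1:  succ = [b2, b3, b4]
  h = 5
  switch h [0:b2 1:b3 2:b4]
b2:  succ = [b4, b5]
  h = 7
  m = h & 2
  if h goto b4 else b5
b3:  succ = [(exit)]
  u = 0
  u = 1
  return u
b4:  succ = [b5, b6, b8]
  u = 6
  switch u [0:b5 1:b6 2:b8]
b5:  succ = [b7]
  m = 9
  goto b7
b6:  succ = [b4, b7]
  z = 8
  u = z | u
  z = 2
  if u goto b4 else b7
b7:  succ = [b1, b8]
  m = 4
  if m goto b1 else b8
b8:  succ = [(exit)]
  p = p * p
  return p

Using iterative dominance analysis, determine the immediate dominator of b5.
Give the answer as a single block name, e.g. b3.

idom tree: b1←b0 b2←b1 b3←b1 b4←b1 b5←b1 b6←b4 b7←b1 b8←b1
Dom∩ at merges:
  b1: preds {b0,b7}: {b0} ∩ {b0,b1,b7} = {b0}; idom=b0
  b4: preds {b1,b2,b6}: {b0,b1} ∩ {b0,b1,b2} ∩ {b0,b1,b4,b6} = {b0,b1}; idom=b1
  b5: preds {b2,b4}: {b0,b1,b2} ∩ {b0,b1,b4} = {b0,b1}; idom=b1
  b7: preds {b5,b6}: {b0,b1,b5} ∩ {b0,b1,b4,b6} = {b0,b1}; idom=b1
  b8: preds {b4,b7}: {b0,b1,b4} ∩ {b0,b1,b7} = {b0,b1}; idom=b1

idom(b5) = b1

Answer: b1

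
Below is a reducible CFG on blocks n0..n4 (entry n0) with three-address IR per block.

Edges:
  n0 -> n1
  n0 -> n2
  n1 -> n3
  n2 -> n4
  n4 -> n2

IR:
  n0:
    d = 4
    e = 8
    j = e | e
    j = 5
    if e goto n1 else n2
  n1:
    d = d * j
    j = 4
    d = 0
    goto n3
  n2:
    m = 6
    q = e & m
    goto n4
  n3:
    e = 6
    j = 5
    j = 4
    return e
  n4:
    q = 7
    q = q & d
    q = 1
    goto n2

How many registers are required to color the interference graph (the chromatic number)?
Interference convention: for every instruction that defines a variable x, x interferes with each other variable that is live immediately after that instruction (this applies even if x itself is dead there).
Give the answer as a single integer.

Per-block:
  n0 def {d,e,j} use ∅
  n1 def {d,j} use {d,j}
  n2 def {m,q} use {e}
  n3 def {e,j} use ∅
  n4 def {q} use {d}

Liveness:
  live n0: ∅→{d,e,j}
  live n1: {d,j}→∅
  live n2: {d,e}→{d,e}
  live n3: ∅→∅
  live n4: {d,e}→{d,e}

Interfere edges:
  d↔{e,j,m,q}
  e↔{d,j,m,q}
  j↔{d,e}
  m↔{d,e}
  q↔{d,e}

Colouring:
  clique {d,e,j} ⇒ need ≥ 3
  assign d→r0 e→r1 j→r2 m→r2 q→r2 — no edge inside a register ⇒ χ ≤ 3
  χ = 3

Answer: 3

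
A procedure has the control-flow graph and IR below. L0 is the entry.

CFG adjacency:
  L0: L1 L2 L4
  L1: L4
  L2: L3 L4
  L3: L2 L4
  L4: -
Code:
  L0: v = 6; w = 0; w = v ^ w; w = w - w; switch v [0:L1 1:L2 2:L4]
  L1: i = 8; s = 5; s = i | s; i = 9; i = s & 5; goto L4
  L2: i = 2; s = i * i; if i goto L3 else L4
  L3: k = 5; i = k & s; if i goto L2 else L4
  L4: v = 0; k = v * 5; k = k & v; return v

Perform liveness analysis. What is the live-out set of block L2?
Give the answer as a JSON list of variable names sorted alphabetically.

Answer: ["s"]

Derivation:
Per-block:
  L0 def {v,w} use ∅
  L1 def {i,s} use ∅
  L2 def {i,s} use ∅
  L3 def {i,k} use {s}
  L4 def {k,v} use ∅

Backward fixpoint:
  L0 li=∅ lo=∅
  L1 li=∅ lo=∅
  L2 li=∅ lo={s}
  L3 li={s} lo=∅
  L4 li=∅ lo=∅

live-out(L2) = ["s"]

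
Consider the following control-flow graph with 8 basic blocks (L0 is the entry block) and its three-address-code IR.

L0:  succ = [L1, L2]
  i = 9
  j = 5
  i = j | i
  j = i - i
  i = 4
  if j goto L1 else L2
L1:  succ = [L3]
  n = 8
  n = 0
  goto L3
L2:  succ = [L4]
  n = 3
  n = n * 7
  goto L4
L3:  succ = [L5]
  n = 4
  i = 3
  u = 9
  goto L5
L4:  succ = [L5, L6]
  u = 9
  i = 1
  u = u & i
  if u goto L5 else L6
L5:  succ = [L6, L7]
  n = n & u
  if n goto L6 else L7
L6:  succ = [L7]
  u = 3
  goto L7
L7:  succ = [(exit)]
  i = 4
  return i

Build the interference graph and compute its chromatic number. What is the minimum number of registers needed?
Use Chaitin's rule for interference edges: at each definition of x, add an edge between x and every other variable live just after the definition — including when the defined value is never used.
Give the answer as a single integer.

Answer: 3

Working:
Per-block:
  L0 def {i,j} use ∅
  L1 def {n} use ∅
  L2 def {n} use ∅
  L3 def {i,n,u} use ∅
  L4 def {i,u} use ∅
  L5 def {n} use {n,u}
  L6 def {u} use ∅
  L7 def {i} use ∅

Liveness:
  L0: in=∅ out=∅
  L1: in=∅ out=∅
  L2: in=∅ out={n}
  L3: in=∅ out={n,u}
  L4: in={n} out={n,u}
  L5: in={n,u} out=∅
  L6: in=∅ out=∅
  L7: in=∅ out=∅

Interfere edges:
  i↔{j,n,u}
  j↔{i}
  n↔{i,u}
  u↔{i,n}

Colouring:
  clique {i,n,u} ⇒ need ≥ 3
  3-colouring: c0={i}  c1={j,n}  c2={u}
  χ = 3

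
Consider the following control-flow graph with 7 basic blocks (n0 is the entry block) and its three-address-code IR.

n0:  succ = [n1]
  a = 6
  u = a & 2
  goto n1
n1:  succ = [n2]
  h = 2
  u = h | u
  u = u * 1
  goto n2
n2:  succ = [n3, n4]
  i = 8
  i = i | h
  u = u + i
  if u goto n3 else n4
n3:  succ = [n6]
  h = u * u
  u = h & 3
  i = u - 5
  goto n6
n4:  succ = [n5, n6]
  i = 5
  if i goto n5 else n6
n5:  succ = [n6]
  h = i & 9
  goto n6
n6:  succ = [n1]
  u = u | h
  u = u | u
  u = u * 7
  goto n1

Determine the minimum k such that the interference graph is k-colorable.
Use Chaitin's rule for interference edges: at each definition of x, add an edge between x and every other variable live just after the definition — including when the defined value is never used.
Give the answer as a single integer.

Answer: 3

Derivation:
def/use:
  n0 def {a,u} use ∅
  n1 def {h,u} use {u}
  n2 def {i,u} use {h,u}
  n3 def {h,i,u} use {u}
  n4 def {i} use ∅
  n5 def {h} use {i}
  n6 def {u} use {h,u}

Backward fixpoint:
  n0 li=∅ lo={u}
  n1 li={u} lo={h,u}
  n2 li={h,u} lo={h,u}
  n3 li={u} lo={h,u}
  n4 li={h,u} lo={h,i,u}
  n5 li={i,u} lo={h,u}
  n6 li={h,u} lo={u}

Interference:
  a: ∅
  h: {i,u}
  i: {h,u}
  u: {h,i}

Chromatic number:
  {h,i,u} pairwise interfere (3-clique) ⇒ χ ≥ 3
  assign a→r0 h→r0 i→r1 u→r2 — no edge inside a register ⇒ χ ≤ 3
  χ = 3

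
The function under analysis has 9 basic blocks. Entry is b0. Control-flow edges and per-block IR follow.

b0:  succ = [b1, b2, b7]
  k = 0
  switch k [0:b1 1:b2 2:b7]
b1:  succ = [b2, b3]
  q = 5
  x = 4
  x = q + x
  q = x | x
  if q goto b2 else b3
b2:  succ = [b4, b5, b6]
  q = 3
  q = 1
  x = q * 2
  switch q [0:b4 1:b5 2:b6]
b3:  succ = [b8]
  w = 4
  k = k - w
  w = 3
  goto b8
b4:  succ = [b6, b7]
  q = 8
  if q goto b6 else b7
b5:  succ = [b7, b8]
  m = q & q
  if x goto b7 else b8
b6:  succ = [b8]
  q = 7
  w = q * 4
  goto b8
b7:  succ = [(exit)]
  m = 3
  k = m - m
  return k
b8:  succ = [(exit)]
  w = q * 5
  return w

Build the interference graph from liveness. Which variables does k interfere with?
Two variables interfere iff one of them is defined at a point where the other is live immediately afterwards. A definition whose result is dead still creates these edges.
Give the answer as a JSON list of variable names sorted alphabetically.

Answer: ["q", "w", "x"]

Derivation:
def/use:
  b0 def {k} use ∅
  b1 def {q,x} use ∅
  b2 def {q,x} use ∅
  b3 def {k,w} use {k}
  b4 def {q} use ∅
  b5 def {m} use {q,x}
  b6 def {q,w} use ∅
  b7 def {k,m} use ∅
  b8 def {w} use {q}

Live sets:
  live b0: ∅→{k}
  live b1: {k}→{k,q}
  live b2: ∅→{q,x}
  live b3: {k,q}→{q}
  live b4: ∅→∅
  live b5: {q,x}→{q}
  live b6: ∅→{q}
  live b7: ∅→∅
  live b8: {q}→∅

Conflict graph:
  k: {q,w,x}
  m: {q,x}
  q: {k,m,w,x}
  w: {k,q}
  x: {k,m,q}

N(k) = ["q", "w", "x"]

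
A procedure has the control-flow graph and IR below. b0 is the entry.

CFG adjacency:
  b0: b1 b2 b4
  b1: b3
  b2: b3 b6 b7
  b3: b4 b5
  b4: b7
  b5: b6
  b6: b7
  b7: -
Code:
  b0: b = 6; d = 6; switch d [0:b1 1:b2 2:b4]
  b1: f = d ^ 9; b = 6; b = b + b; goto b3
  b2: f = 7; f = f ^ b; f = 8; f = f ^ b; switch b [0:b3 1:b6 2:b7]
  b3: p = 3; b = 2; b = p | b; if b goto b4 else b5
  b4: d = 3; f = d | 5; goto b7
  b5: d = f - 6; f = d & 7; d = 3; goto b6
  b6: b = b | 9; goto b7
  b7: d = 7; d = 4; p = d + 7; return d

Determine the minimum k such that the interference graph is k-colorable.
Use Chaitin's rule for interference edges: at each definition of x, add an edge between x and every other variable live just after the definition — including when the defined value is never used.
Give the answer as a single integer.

Per-block:
  b0: def={b,d} ue=∅
  b1: def={b,f} ue={d}
  b2: def={f} ue={b}
  b3: def={b,p} ue=∅
  b4: def={d,f} ue=∅
  b5: def={d,f} ue={f}
  b6: def={b} ue={b}
  b7: def={d,p} ue=∅

Live sets:
  live b0: ∅→{b,d}
  live b1: {d}→{f}
  live b2: {b}→{b,f}
  live b3: {f}→{b,f}
  live b4: ∅→∅
  live b5: {b,f}→{b}
  live b6: {b}→∅
  live b7: ∅→∅

Conflict graph:
  b: {d,f,p}
  d: {b,p}
  f: {b,p}
  p: {b,d,f}

Registers:
  clique {b,d,p} ⇒ need ≥ 3
  3-colouring: c0={b}  c1={p}  c2={d,f}
  χ = 3

Answer: 3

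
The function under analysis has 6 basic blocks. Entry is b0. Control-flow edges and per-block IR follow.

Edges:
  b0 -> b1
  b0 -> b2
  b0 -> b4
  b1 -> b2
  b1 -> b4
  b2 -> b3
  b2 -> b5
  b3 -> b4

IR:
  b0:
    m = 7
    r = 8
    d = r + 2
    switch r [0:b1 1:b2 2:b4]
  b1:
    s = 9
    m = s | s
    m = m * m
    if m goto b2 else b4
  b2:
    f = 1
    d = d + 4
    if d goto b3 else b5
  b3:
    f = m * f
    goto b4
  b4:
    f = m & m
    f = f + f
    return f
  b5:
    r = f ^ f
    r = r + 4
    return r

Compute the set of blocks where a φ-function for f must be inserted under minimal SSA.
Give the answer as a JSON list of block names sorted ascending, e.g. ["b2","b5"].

idom tree: b1←b0 b2←b0 b3←b2 b4←b0 b5←b2
Join-block Dom:
  b2: preds {b0,b1}: {b0} ∩ {b0,b1} = {b0}; idom=b0
  b4: preds {b0,b1,b3}: {b0} ∩ {b0,b1} ∩ {b0,b2,b3} = {b0}; idom=b0

DF walk-up:
  b2←b0: walk · to b0
  b2←b1: walk b1 to b0
  b4←b0: walk · to b0
  b4←b1: walk b1 to b0
  b4←b3: walk b3→b2 to b0
  DF(b0)=∅
  DF(b1)={b2,b4}
  DF(b2)={b4}
  DF(b3)={b4}
  DF(b4)=∅
  DF(b5)=∅

φ for f: defs {b2,b3,b4}
  DF⁺ = {b4}

Answer: ["b4"]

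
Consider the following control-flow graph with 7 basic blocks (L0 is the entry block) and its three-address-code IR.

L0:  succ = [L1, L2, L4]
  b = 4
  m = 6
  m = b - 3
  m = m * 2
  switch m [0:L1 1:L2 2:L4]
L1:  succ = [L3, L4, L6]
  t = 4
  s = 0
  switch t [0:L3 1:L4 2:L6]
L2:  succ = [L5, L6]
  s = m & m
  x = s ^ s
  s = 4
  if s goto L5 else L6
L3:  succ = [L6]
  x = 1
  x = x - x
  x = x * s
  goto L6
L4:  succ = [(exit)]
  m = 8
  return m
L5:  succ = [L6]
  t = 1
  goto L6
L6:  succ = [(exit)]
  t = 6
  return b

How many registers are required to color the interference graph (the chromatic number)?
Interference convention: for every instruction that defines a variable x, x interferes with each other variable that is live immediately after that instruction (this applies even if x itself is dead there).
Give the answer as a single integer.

Per-block:
  L0: def={b,m} ue=∅
  L1: def={s,t} ue=∅
  L2: def={s,x} ue={m}
  L3: def={x} ue={s}
  L4: def={m} ue=∅
  L5: def={t} ue=∅
  L6: def={t} ue={b}

Liveness:
  L0: in=∅ out={b,m}
  L1: in={b} out={b,s}
  L2: in={b,m} out={b}
  L3: in={b,s} out={b}
  L4: in=∅ out=∅
  L5: in={b} out={b}
  L6: in={b} out=∅

Conflict graph:
  b↔{m,s,t,x}
  m↔{b}
  s↔{b,t,x}
  t↔{b,s}
  x↔{b,s}

Chromatic number:
  {b,s,t} pairwise interfere (3-clique) ⇒ χ ≥ 3
  3-colouring: r0={b}  r1={m,s}  r2={t,x}
  χ = 3

Answer: 3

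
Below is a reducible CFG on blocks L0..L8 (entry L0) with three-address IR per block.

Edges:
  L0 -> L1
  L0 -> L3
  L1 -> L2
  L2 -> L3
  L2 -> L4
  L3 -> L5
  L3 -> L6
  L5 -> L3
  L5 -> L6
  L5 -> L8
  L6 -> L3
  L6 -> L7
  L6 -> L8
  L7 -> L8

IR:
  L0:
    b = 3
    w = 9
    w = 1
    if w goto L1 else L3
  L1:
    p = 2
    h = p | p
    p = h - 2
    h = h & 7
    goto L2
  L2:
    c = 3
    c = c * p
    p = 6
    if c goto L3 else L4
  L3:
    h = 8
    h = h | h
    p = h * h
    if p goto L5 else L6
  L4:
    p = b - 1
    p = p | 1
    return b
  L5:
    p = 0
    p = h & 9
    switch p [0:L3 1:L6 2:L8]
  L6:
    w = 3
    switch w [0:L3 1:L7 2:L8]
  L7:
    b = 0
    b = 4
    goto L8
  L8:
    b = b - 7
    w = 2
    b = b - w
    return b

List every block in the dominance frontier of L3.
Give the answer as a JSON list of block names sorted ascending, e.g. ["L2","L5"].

Answer: ["L3"]

Analysis:
idom tree: L1←L0 L2←L1 L3←L0 L4←L2 L5←L3 L6←L3 L7←L6 L8←L3
Dom∩ at merges:
  L3: preds {L0,L2,L5,L6}: {L0} ∩ {L0,L1,L2} ∩ {L0,L3,L5} ∩ {L0,L3,L6} = {L0}; idom=L0
  L6: preds {L3,L5}: {L0,L3} ∩ {L0,L3,L5} = {L0,L3}; idom=L3
  L8: preds {L5,L6,L7}: {L0,L3,L5} ∩ {L0,L3,L6} ∩ {L0,L3,L6,L7} = {L0,L3}; idom=L3

DF derivation:
  L3←L0: walk · to L0
  L3←L2: walk L2→L1 to L0
  L3←L5: walk L5→L3 to L0
  L3←L6: walk L6→L3 to L0
  L6←L3: walk · to L3
  L6←L5: walk L5 to L3
  L8←L5: walk L5 to L3
  L8←L6: walk L6 to L3
  L8←L7: walk L7→L6 to L3
  DF(L0)=∅
  DF(L1)={L3}
  DF(L2)={L3}
  DF(L3)={L3}
  DF(L4)=∅
  DF(L5)={L3,L6,L8}
  DF(L6)={L3,L8}
  DF(L7)={L8}
  DF(L8)=∅

DF(L3) = ["L3"]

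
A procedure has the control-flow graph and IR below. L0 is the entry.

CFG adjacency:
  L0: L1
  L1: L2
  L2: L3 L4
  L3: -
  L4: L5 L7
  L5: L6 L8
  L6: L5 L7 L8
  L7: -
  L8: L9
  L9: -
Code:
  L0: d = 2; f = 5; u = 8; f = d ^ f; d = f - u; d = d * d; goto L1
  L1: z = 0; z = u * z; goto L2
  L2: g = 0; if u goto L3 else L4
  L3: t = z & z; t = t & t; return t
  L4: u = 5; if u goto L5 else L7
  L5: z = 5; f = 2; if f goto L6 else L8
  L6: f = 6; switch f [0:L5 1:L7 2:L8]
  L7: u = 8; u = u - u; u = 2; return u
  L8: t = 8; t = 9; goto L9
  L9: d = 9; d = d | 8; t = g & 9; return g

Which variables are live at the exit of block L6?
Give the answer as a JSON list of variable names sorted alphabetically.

Answer: ["g"]

Working:
Per-block:
  L0: {d,f,u} / ∅
  L1: {z} / {u}
  L2: {g} / {u}
  L3: {t} / {z}
  L4: {u} / ∅
  L5: {f,z} / ∅
  L6: {f} / ∅
  L7: {u} / ∅
  L8: {t} / ∅
  L9: {d,t} / {g}

Backward fixpoint:
  L0: in=∅ out={u}
  L1: in={u} out={u,z}
  L2: in={u,z} out={g,z}
  L3: in={z} out=∅
  L4: in={g} out={g}
  L5: in={g} out={g}
  L6: in={g} out={g}
  L7: in=∅ out=∅
  L8: in={g} out={g}
  L9: in={g} out=∅

live-out(L6) = ["g"]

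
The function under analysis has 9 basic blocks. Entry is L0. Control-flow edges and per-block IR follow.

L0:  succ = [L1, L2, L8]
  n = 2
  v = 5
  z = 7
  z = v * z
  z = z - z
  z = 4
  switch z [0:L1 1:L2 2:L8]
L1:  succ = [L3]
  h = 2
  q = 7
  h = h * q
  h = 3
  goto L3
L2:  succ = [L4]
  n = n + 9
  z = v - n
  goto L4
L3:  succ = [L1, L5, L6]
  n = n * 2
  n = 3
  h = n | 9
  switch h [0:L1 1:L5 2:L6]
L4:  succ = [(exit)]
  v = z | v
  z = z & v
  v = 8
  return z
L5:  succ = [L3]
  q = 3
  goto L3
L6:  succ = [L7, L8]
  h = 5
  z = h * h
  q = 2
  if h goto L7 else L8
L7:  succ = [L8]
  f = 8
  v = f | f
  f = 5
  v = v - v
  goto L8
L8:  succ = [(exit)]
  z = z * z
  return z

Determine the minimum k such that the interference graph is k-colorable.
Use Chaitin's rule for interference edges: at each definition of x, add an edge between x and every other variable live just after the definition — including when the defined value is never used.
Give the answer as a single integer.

Block summaries:
  L0: def={n,v,z} ue=∅
  L1: def={h,q} ue=∅
  L2: def={n,z} ue={n,v}
  L3: def={h,n} ue={n}
  L4: def={v,z} ue={v,z}
  L5: def={q} ue=∅
  L6: def={h,q,z} ue=∅
  L7: def={f,v} ue=∅
  L8: def={z} ue={z}

Liveness:
  L0: in=∅ out={n,v,z}
  L1: in={n} out={n}
  L2: in={n,v} out={v,z}
  L3: in={n} out={n}
  L4: in={v,z} out=∅
  L5: in={n} out={n}
  L6: in=∅ out={z}
  L7: in={z} out={z}
  L8: in={z} out=∅

Conflict graph:
  f — {v,z}
  h — {n,q,z}
  n — {h,q,v,z}
  q — {h,n,z}
  v — {f,n,z}
  z — {f,h,n,q,v}

Colouring:
  lower bound: {h,n,q,z} mutually conflict ⇒ χ ≥ 4
  assign f→c1 h→c2 n→c1 q→c3 v→c2 z→c0 — no edge inside a register ⇒ χ ≤ 4
  χ = 4

Answer: 4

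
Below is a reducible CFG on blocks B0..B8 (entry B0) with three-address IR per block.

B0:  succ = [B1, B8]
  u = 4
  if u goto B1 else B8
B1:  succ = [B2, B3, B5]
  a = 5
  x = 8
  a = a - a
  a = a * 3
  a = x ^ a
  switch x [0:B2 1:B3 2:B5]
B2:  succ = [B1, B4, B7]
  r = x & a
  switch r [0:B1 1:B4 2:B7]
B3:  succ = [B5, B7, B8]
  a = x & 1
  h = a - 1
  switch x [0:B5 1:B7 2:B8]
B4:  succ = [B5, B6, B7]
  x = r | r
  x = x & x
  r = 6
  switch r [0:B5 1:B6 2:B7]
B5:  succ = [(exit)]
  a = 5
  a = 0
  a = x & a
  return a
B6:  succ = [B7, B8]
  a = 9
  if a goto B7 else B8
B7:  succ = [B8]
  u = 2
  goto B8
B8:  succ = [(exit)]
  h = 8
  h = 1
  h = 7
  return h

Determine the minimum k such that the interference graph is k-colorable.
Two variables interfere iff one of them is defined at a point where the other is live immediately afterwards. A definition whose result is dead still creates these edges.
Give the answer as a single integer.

def/use:
  B0: def={u} ue=∅
  B1: def={a,x} ue=∅
  B2: def={r} ue={a,x}
  B3: def={a,h} ue={x}
  B4: def={r,x} ue={r}
  B5: def={a} ue={x}
  B6: def={a} ue=∅
  B7: def={u} ue=∅
  B8: def={h} ue=∅

Backward fixpoint:
  B0: in=∅ out=∅
  B1: in=∅ out={a,x}
  B2: in={a,x} out={r}
  B3: in={x} out={x}
  B4: in={r} out={x}
  B5: in={x} out=∅
  B6: in=∅ out=∅
  B7: in=∅ out=∅
  B8: in=∅ out=∅

Conflict graph:
  a↔{x}
  h↔{x}
  r↔{x}
  u↔∅
  x↔{a,h,r}

Colouring:
  clique {a,x} ⇒ need ≥ 2
  2-colouring: R0={u,x}  R1={a,h,r}
  χ = 2

Answer: 2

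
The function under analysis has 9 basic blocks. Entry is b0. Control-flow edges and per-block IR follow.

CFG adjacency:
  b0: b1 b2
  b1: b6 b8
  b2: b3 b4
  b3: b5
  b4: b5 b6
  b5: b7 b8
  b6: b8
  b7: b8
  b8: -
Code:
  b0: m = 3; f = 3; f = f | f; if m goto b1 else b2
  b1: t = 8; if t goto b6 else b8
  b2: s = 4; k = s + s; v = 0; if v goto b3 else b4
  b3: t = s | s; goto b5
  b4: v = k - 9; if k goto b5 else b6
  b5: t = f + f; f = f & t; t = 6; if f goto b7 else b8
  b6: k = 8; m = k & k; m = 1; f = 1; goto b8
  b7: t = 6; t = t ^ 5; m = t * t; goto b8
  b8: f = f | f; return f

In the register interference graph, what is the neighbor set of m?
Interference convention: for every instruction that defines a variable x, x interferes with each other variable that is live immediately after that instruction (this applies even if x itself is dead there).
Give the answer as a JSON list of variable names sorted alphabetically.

Per-block:
  b0: {f,m} / ∅
  b1: {t} / ∅
  b2: {k,s,v} / ∅
  b3: {t} / {s}
  b4: {v} / {k}
  b5: {f,t} / {f}
  b6: {f,k,m} / ∅
  b7: {m,t} / ∅
  b8: {f} / {f}

Backward fixpoint:
  b0 li=∅ lo={f}
  b1 li={f} lo={f}
  b2 li={f} lo={f,k,s}
  b3 li={f,s} lo={f}
  b4 li={f,k} lo={f}
  b5 li={f} lo={f}
  b6 li=∅ lo={f}
  b7 li={f} lo={f}
  b8 li={f} lo=∅

Conflict graph:
  f↔{k,m,s,t,v}
  k↔{f,s,v}
  m↔{f}
  s↔{f,k,v}
  t↔{f}
  v↔{f,k,s}

N(m) = ["f"]

Answer: ["f"]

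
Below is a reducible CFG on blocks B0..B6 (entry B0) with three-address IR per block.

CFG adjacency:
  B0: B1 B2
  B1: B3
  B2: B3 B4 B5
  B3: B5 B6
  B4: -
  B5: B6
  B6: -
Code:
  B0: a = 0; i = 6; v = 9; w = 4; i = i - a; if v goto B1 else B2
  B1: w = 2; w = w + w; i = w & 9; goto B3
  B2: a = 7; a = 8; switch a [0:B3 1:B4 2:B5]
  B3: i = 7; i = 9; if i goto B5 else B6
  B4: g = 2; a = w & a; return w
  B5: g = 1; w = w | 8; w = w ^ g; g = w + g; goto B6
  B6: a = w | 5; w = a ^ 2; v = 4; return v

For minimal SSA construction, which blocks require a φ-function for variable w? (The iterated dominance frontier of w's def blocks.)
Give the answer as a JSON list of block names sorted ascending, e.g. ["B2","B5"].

Answer: ["B3", "B5", "B6"]

Analysis:
idom tree: B1←B0 B2←B0 B3←B0 B4←B2 B5←B0 B6←B0
Dom at joins:
  B3: preds {B1,B2}: {B0,B1} ∩ {B0,B2} = {B0}; idom=B0
  B5: preds {B2,B3}: {B0,B2} ∩ {B0,B3} = {B0}; idom=B0
  B6: preds {B3,B5}: {B0,B3} ∩ {B0,B5} = {B0}; idom=B0

DF walk-up:
  B3←B1: walk B1 to B0
  B3←B2: walk B2 to B0
  B5←B2: walk B2 to B0
  B5←B3: walk B3 to B0
  B6←B3: walk B3 to B0
  B6←B5: walk B5 to B0
  B0 → ∅
  B1 → {B3}
  B2 → {B3,B5}
  B3 → {B5,B6}
  B4 → ∅
  B5 → {B6}
  B6 → ∅

φ for w: defs {B0,B1,B5,B6}
  DF⁺ = {B3,B5,B6}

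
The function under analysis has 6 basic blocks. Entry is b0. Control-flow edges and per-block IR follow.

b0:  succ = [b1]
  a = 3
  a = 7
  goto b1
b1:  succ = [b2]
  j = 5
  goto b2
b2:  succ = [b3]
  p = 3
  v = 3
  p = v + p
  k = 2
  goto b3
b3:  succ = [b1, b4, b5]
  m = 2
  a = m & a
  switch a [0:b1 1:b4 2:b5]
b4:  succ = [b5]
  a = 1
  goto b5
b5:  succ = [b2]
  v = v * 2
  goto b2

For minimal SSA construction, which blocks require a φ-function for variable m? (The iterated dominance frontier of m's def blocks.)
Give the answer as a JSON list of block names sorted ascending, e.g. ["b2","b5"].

Answer: ["b1", "b2"]

Analysis:
idom tree: b1←b0 b2←b1 b3←b2 b4←b3 b5←b3
Join-block Dom:
  b1: preds {b0,b3}: {b0} ∩ {b0,b1,b2,b3} = {b0}; idom=b0
  b2: preds {b1,b5}: {b0,b1} ∩ {b0,b1,b2,b3,b5} = {b0,b1}; idom=b1
  b5: preds {b3,b4}: {b0,b1,b2,b3} ∩ {b0,b1,b2,b3,b4} = {b0,b1,b2,b3}; idom=b3

DF walk-up:
  join b1 pred b0: · stop@b0
  join b1 pred b3: b3→b2→b1 stop@b0
  join b2 pred b1: · stop@b1
  join b2 pred b5: b5→b3→b2 stop@b1
  join b5 pred b3: · stop@b3
  join b5 pred b4: b4 stop@b3
  DF(b0)=∅
  DF(b1)={b1}
  DF(b2)={b1,b2}
  DF(b3)={b1,b2}
  DF(b4)={b5}
  DF(b5)={b2}

φ for m: defs {b3}
  DF⁺ = {b1,b2}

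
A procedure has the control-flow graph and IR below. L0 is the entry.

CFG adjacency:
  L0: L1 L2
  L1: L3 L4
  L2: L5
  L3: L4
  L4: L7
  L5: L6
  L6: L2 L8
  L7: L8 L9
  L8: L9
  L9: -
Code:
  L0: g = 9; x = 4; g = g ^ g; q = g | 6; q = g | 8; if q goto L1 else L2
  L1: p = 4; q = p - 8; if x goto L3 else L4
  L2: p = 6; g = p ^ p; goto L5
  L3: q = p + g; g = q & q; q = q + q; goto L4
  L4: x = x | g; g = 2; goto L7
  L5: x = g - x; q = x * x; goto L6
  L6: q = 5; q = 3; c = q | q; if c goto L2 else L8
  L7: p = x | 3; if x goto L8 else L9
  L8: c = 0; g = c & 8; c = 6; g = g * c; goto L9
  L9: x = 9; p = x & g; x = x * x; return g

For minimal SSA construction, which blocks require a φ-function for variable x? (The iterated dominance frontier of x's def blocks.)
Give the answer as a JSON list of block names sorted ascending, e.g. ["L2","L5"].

idom tree: L1←L0 L2←L0 L3←L1 L4←L1 L5←L2 L6←L5 L7←L4 L8←L0 L9←L0
Join-block Dom:
  L2: preds {L0,L6}: {L0} ∩ {L0,L2,L5,L6} = {L0}; idom=L0
  L4: preds {L1,L3}: {L0,L1} ∩ {L0,L1,L3} = {L0,L1}; idom=L1
  L8: preds {L6,L7}: {L0,L2,L5,L6} ∩ {L0,L1,L4,L7} = {L0}; idom=L0
  L9: preds {L7,L8}: {L0,L1,L4,L7} ∩ {L0,L8} = {L0}; idom=L0

DF derivation:
  L2←L0: walk · to L0
  L2←L6: walk L6→L5→L2 to L0
  L4←L1: walk · to L1
  L4←L3: walk L3 to L1
  L8←L6: walk L6→L5→L2 to L0
  L8←L7: walk L7→L4→L1 to L0
  L9←L7: walk L7→L4→L1 to L0
  L9←L8: walk L8 to L0
  L0: DF=∅
  L1: DF={L8,L9}
  L2: DF={L2,L8}
  L3: DF={L4}
  L4: DF={L8,L9}
  L5: DF={L2,L8}
  L6: DF={L2,L8}
  L7: DF={L8,L9}
  L8: DF={L9}
  L9: DF=∅

φ for x: defs {L0,L4,L5,L9}
  DF⁺ = {L2,L8,L9}

Answer: ["L2", "L8", "L9"]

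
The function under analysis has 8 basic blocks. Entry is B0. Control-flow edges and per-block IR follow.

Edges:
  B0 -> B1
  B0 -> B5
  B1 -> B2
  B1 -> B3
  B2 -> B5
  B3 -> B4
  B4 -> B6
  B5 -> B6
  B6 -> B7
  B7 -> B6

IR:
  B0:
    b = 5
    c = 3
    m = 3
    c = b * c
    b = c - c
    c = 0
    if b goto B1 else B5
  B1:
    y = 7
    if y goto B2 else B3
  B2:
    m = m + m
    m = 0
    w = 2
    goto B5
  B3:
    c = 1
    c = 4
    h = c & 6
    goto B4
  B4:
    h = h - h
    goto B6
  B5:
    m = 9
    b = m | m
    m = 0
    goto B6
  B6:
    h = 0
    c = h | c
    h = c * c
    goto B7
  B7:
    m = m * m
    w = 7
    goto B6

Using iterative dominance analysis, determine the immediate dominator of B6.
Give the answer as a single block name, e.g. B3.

idom tree: B1←B0 B2←B1 B3←B1 B4←B3 B5←B0 B6←B0 B7←B6
Join-block Dom:
  B5: preds {B0,B2}: {B0} ∩ {B0,B1,B2} = {B0}; idom=B0
  B6: preds {B4,B5,B7}: {B0,B1,B3,B4} ∩ {B0,B5} ∩ {B0,B6,B7} = {B0}; idom=B0

idom(B6) = B0

Answer: B0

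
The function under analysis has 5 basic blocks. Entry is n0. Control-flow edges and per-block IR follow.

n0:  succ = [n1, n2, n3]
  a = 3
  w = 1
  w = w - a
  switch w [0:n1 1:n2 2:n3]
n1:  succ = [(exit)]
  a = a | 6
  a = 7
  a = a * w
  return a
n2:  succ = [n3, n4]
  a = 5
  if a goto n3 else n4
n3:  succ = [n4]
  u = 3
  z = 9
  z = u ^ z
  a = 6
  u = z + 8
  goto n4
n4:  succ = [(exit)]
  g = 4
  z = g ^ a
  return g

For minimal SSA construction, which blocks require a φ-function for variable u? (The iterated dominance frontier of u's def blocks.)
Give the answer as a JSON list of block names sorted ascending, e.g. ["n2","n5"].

idom tree: n1←n0 n2←n0 n3←n0 n4←n0
Dom∩ at merges:
  n3: preds {n0,n2}: {n0} ∩ {n0,n2} = {n0}; idom=n0
  n4: preds {n2,n3}: {n0,n2} ∩ {n0,n3} = {n0}; idom=n0

DF walk-up:
  n3←n0: walk · to n0
  n3←n2: walk n2 to n0
  n4←n2: walk n2 to n0
  n4←n3: walk n3 to n0
  n0 → ∅
  n1 → ∅
  n2 → {n3,n4}
  n3 → {n4}
  n4 → ∅

φ for u: defs {n3}
  DF⁺ = {n4}

Answer: ["n4"]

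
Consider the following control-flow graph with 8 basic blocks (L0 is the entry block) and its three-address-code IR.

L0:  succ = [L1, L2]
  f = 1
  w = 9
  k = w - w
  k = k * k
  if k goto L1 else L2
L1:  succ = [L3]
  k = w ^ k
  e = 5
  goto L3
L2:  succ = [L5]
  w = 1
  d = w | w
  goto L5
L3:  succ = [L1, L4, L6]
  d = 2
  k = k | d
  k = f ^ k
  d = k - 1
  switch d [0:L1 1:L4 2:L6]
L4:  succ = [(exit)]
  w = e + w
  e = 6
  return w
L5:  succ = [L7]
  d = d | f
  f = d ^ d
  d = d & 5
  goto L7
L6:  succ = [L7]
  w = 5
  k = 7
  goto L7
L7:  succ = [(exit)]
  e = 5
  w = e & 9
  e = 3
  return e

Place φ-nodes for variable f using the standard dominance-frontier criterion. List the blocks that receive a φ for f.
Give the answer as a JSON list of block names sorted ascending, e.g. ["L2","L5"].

idom tree: L1←L0 L2←L0 L3←L1 L4←L3 L5←L2 L6←L3 L7←L0
Dom∩ at merges:
  L1: preds {L0,L3}: {L0} ∩ {L0,L1,L3} = {L0}; idom=L0
  L7: preds {L5,L6}: {L0,L2,L5} ∩ {L0,L1,L3,L6} = {L0}; idom=L0

DF derivation:
  L1←L0: walk · to L0
  L1←L3: walk L3→L1 to L0
  L7←L5: walk L5→L2 to L0
  L7←L6: walk L6→L3→L1 to L0
  L0: DF=∅
  L1: DF={L1,L7}
  L2: DF={L7}
  L3: DF={L1,L7}
  L4: DF=∅
  L5: DF={L7}
  L6: DF={L7}
  L7: DF=∅

φ for f: defs {L0,L5}
  DF⁺ = {L7}

Answer: ["L7"]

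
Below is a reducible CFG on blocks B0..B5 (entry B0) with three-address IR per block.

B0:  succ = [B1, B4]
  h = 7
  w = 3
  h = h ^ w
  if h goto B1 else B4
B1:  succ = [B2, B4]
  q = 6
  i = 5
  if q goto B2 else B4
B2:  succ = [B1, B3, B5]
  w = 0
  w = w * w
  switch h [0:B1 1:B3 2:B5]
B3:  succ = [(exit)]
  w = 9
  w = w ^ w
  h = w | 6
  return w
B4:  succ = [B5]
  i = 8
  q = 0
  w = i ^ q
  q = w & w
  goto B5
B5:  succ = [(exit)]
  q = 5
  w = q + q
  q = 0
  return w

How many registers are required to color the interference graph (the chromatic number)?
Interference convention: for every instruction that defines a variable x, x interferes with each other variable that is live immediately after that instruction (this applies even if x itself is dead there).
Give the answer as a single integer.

def/use:
  B0: def={h,w} ue=∅
  B1: def={i,q} ue=∅
  B2: def={w} ue={h}
  B3: def={h,w} ue=∅
  B4: def={i,q,w} ue=∅
  B5: def={q,w} ue=∅

Liveness:
  live B0: ∅→{h}
  live B1: {h}→{h}
  live B2: {h}→{h}
  live B3: ∅→∅
  live B4: ∅→∅
  live B5: ∅→∅

Conflict graph:
  h↔{i,q,w}
  i↔{h,q}
  q↔{h,i,w}
  w↔{h,q}

Registers:
  lower bound: {h,i,q} mutually conflict ⇒ χ ≥ 3
  3-colouring: r0={h}  r1={q}  r2={i,w}
  χ = 3

Answer: 3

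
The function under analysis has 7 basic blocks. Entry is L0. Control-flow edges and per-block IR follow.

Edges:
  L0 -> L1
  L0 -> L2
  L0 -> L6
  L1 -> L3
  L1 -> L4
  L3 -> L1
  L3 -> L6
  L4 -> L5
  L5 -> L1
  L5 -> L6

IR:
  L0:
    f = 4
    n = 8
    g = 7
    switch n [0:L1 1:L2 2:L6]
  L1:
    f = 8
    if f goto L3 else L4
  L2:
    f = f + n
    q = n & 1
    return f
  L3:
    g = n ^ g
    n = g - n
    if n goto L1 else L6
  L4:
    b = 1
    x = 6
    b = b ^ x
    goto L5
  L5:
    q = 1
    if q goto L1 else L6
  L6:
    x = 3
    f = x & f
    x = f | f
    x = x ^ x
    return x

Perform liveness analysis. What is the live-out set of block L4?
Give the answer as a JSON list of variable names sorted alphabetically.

Answer: ["f", "g", "n"]

Working:
Block summaries:
  L0 def {f,g,n} use ∅
  L1 def {f} use ∅
  L2 def {f,q} use {f,n}
  L3 def {g,n} use {g,n}
  L4 def {b,x} use ∅
  L5 def {q} use ∅
  L6 def {f,x} use {f}

Backward fixpoint:
  L0: in=∅ out={f,g,n}
  L1: in={g,n} out={f,g,n}
  L2: in={f,n} out=∅
  L3: in={f,g,n} out={f,g,n}
  L4: in={f,g,n} out={f,g,n}
  L5: in={f,g,n} out={f,g,n}
  L6: in={f} out=∅

live-out(L4) = ["f", "g", "n"]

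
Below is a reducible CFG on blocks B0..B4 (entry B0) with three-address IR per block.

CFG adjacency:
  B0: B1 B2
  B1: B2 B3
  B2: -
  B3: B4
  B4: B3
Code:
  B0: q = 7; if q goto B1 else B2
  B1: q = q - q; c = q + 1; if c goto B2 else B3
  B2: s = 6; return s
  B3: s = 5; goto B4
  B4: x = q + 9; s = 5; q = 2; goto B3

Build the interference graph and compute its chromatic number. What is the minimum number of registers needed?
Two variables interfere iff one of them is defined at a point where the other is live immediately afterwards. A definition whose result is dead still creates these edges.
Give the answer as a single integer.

Block summaries:
  B0 def {q} use ∅
  B1 def {c,q} use {q}
  B2 def {s} use ∅
  B3 def {s} use ∅
  B4 def {q,s,x} use {q}

Backward fixpoint:
  B0 li=∅ lo={q}
  B1 li={q} lo={q}
  B2 li=∅ lo=∅
  B3 li={q} lo={q}
  B4 li={q} lo={q}

Interfere edges:
  c — {q}
  q — {c,s}
  s — {q}
  x — ∅

Chromatic number:
  clique {c,q} ⇒ need ≥ 2
  assign c→c1 q→c0 s→c1 x→c0 — no edge inside a register ⇒ χ ≤ 2
  χ = 2

Answer: 2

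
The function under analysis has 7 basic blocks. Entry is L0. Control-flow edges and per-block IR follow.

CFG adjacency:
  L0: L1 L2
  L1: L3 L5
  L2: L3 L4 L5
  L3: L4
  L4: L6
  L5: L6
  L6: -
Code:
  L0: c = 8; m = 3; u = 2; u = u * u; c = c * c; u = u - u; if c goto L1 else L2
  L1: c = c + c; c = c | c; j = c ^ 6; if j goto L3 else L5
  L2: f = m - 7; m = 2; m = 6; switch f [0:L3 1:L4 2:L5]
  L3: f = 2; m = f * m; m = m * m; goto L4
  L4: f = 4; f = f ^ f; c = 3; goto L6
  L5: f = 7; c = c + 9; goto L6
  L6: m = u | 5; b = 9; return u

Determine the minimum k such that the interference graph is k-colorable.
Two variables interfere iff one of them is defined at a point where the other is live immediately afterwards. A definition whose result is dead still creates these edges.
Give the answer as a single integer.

def/use:
  L0: def={c,m,u} ue=∅
  L1: def={c,j} ue={c}
  L2: def={f,m} ue={m}
  L3: def={f,m} ue={m}
  L4: def={c,f} ue=∅
  L5: def={c,f} ue={c}
  L6: def={b,m} ue={u}

Liveness:
  L0: in=∅ out={c,m,u}
  L1: in={c,m,u} out={c,m,u}
  L2: in={c,m,u} out={c,m,u}
  L3: in={m,u} out={u}
  L4: in={u} out={u}
  L5: in={c,u} out={u}
  L6: in={u} out=∅

Interference:
  b: {u}
  c: {f,j,m,u}
  f: {c,m,u}
  j: {c,m,u}
  m: {c,f,j,u}
  u: {b,c,f,j,m}

Chromatic number:
  {c,f,m,u} pairwise interfere (4-clique) ⇒ χ ≥ 4
  4-colouring: R0={u}  R1={b,c}  R2={m}  R3={f,j}
  χ = 4

Answer: 4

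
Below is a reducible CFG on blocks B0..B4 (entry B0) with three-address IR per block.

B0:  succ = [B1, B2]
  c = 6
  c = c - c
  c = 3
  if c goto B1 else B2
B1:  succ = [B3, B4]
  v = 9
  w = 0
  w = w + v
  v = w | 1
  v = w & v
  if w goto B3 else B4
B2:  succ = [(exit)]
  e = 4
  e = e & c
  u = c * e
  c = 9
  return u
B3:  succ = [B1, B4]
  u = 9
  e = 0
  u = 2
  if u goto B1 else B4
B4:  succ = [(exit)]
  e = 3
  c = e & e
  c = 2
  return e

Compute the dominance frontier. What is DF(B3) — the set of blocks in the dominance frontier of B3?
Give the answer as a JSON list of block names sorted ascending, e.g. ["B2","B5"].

idom tree: B1←B0 B2←B0 B3←B1 B4←B1
Dom∩ at merges:
  B1: preds {B0,B3}: {B0} ∩ {B0,B1,B3} = {B0}; idom=B0
  B4: preds {B1,B3}: {B0,B1} ∩ {B0,B1,B3} = {B0,B1}; idom=B1

DF derivation:
  join B1 pred B0: · stop@B0
  join B1 pred B3: B3→B1 stop@B0
  join B4 pred B1: · stop@B1
  join B4 pred B3: B3 stop@B1
  DF(B0)=∅
  DF(B1)={B1}
  DF(B2)=∅
  DF(B3)={B1,B4}
  DF(B4)=∅

DF(B3) = ["B1", "B4"]

Answer: ["B1", "B4"]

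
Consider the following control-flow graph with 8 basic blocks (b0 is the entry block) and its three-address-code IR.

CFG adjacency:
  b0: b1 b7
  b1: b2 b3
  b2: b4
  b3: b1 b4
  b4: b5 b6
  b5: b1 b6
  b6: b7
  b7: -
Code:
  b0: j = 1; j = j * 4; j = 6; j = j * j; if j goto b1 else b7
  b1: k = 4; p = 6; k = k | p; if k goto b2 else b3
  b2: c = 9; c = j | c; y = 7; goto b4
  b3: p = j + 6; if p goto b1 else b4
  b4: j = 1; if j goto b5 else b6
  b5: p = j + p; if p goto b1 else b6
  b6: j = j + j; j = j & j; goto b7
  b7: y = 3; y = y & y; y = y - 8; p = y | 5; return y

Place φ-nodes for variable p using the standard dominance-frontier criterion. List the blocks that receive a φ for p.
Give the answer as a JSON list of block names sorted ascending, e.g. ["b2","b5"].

idom tree: b1←b0 b2←b1 b3←b1 b4←b1 b5←b4 b6←b4 b7←b0
Join-block Dom:
  b1: preds {b0,b3,b5}: {b0} ∩ {b0,b1,b3} ∩ {b0,b1,b4,b5} = {b0}; idom=b0
  b4: preds {b2,b3}: {b0,b1,b2} ∩ {b0,b1,b3} = {b0,b1}; idom=b1
  b6: preds {b4,b5}: {b0,b1,b4} ∩ {b0,b1,b4,b5} = {b0,b1,b4}; idom=b4
  b7: preds {b0,b6}: {b0} ∩ {b0,b1,b4,b6} = {b0}; idom=b0

DF walk-up:
  join b1 pred b0: · stop@b0
  join b1 pred b3: b3→b1 stop@b0
  join b1 pred b5: b5→b4→b1 stop@b0
  join b4 pred b2: b2 stop@b1
  join b4 pred b3: b3 stop@b1
  join b6 pred b4: · stop@b4
  join b6 pred b5: b5 stop@b4
  join b7 pred b0: · stop@b0
  join b7 pred b6: b6→b4→b1 stop@b0
  b0: DF=∅
  b1: DF={b1,b7}
  b2: DF={b4}
  b3: DF={b1,b4}
  b4: DF={b1,b7}
  b5: DF={b1,b6}
  b6: DF={b7}
  b7: DF=∅

φ for p: defs {b1,b3,b5,b7}
  DF⁺ = {b1,b4,b6,b7}

Answer: ["b1", "b4", "b6", "b7"]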